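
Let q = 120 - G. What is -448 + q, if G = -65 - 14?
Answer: -249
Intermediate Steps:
G = -79
q = 199 (q = 120 - 1*(-79) = 120 + 79 = 199)
-448 + q = -448 + 199 = -249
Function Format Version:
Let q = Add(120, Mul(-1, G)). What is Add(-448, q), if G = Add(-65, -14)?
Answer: -249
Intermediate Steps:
G = -79
q = 199 (q = Add(120, Mul(-1, -79)) = Add(120, 79) = 199)
Add(-448, q) = Add(-448, 199) = -249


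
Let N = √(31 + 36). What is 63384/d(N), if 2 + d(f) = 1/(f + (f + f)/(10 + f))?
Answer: -215167552/6689 - 1119784*√67/6689 ≈ -33538.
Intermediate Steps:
N = √67 ≈ 8.1853
d(f) = -2 + 1/(f + 2*f/(10 + f)) (d(f) = -2 + 1/(f + (f + f)/(10 + f)) = -2 + 1/(f + (2*f)/(10 + f)) = -2 + 1/(f + 2*f/(10 + f)))
63384/d(N) = 63384/(((10 - 23*√67 - 2*(√67)²)/((√67)*(12 + √67)))) = 63384/(((√67/67)*(10 - 23*√67 - 2*67)/(12 + √67))) = 63384/(((√67/67)*(10 - 23*√67 - 134)/(12 + √67))) = 63384/(((√67/67)*(-124 - 23*√67)/(12 + √67))) = 63384/((√67*(-124 - 23*√67)/(67*(12 + √67)))) = 63384*(√67*(12 + √67)/(-124 - 23*√67)) = 63384*√67*(12 + √67)/(-124 - 23*√67)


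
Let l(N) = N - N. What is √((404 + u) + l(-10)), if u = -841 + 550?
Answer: √113 ≈ 10.630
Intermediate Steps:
u = -291
l(N) = 0
√((404 + u) + l(-10)) = √((404 - 291) + 0) = √(113 + 0) = √113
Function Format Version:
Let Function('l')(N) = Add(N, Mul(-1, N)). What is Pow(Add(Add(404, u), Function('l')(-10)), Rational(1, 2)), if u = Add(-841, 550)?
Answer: Pow(113, Rational(1, 2)) ≈ 10.630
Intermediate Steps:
u = -291
Function('l')(N) = 0
Pow(Add(Add(404, u), Function('l')(-10)), Rational(1, 2)) = Pow(Add(Add(404, -291), 0), Rational(1, 2)) = Pow(Add(113, 0), Rational(1, 2)) = Pow(113, Rational(1, 2))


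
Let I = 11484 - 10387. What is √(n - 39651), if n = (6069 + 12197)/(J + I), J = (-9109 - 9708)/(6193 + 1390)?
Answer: I*√682558176186623226/4149867 ≈ 199.08*I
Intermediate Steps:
I = 1097
J = -18817/7583 ≈ -2.4815
n = 69255539/4149867 (n = (6069 + 12197)/(-18817/7583 + 1097) = 18266/(8299734/7583) = 18266*(7583/8299734) = 69255539/4149867 ≈ 16.689)
√(n - 39651) = √(69255539/4149867 - 39651) = √(-164477120878/4149867) = I*√682558176186623226/4149867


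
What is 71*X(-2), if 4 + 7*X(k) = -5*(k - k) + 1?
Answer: -213/7 ≈ -30.429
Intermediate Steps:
X(k) = -3/7 (X(k) = -4/7 + (-5*(k - k) + 1)/7 = -4/7 + (-5*0 + 1)/7 = -4/7 + (0 + 1)/7 = -4/7 + (⅐)*1 = -4/7 + ⅐ = -3/7)
71*X(-2) = 71*(-3/7) = -213/7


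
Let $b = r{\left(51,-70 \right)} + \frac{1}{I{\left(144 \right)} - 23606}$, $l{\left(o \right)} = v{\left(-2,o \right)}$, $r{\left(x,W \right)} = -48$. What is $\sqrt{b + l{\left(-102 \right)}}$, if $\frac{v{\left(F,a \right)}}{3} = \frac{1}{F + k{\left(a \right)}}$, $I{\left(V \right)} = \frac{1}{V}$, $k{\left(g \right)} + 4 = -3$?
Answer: $\frac{i \sqrt{5026424595723363}}{10197789} \approx 6.9522 i$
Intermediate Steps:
$k{\left(g \right)} = -7$ ($k{\left(g \right)} = -4 - 3 = -7$)
$v{\left(F,a \right)} = \frac{3}{-7 + F}$ ($v{\left(F,a \right)} = \frac{3}{F - 7} = \frac{3}{-7 + F}$)
$l{\left(o \right)} = - \frac{1}{3}$ ($l{\left(o \right)} = \frac{3}{-7 - 2} = \frac{3}{-9} = 3 \left(- \frac{1}{9}\right) = - \frac{1}{3}$)
$b = - \frac{163164768}{3399263}$ ($b = -48 + \frac{1}{\frac{1}{144} - 23606} = -48 + \frac{1}{- \frac{3399263}{144}} = -48 - \frac{144}{3399263} = - \frac{163164768}{3399263} \approx -48.0$)
$\sqrt{b + l{\left(-102 \right)}} = \sqrt{- \frac{163164768}{3399263} - \frac{1}{3}} = \sqrt{- \frac{492893567}{10197789}} = \frac{i \sqrt{5026424595723363}}{10197789}$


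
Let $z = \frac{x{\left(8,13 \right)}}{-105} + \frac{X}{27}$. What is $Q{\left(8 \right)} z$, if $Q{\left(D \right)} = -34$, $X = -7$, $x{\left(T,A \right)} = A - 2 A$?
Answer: $\frac{4352}{945} \approx 4.6053$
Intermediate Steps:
$x{\left(T,A \right)} = - A$
$z = - \frac{128}{945}$ ($z = \frac{\left(-1\right) 13}{-105} - \frac{7}{27} = \left(-13\right) \left(- \frac{1}{105}\right) - \frac{7}{27} = \frac{13}{105} - \frac{7}{27} = - \frac{128}{945} \approx -0.13545$)
$Q{\left(8 \right)} z = \left(-34\right) \left(- \frac{128}{945}\right) = \frac{4352}{945}$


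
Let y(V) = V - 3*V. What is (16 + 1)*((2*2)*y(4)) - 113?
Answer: -657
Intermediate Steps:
y(V) = -2*V
(16 + 1)*((2*2)*y(4)) - 113 = (16 + 1)*((2*2)*(-2*4)) - 113 = 17*(4*(-8)) - 113 = 17*(-32) - 113 = -544 - 113 = -657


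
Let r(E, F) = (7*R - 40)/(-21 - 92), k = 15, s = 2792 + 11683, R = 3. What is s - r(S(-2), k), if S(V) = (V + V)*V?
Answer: 1635656/113 ≈ 14475.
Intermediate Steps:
S(V) = 2*V² (S(V) = (2*V)*V = 2*V²)
s = 14475
r(E, F) = 19/113 (r(E, F) = (7*3 - 40)/(-21 - 92) = (21 - 40)/(-113) = -19*(-1/113) = 19/113)
s - r(S(-2), k) = 14475 - 1*19/113 = 14475 - 19/113 = 1635656/113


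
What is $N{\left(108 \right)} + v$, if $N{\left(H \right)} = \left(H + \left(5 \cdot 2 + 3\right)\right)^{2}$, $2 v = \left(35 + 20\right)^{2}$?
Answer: $\frac{32307}{2} \approx 16154.0$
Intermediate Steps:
$v = \frac{3025}{2}$ ($v = \frac{\left(35 + 20\right)^{2}}{2} = \frac{55^{2}}{2} = \frac{1}{2} \cdot 3025 = \frac{3025}{2} \approx 1512.5$)
$N{\left(H \right)} = \left(13 + H\right)^{2}$ ($N{\left(H \right)} = \left(H + \left(10 + 3\right)\right)^{2} = \left(H + 13\right)^{2} = \left(13 + H\right)^{2}$)
$N{\left(108 \right)} + v = \left(13 + 108\right)^{2} + \frac{3025}{2} = 121^{2} + \frac{3025}{2} = 14641 + \frac{3025}{2} = \frac{32307}{2}$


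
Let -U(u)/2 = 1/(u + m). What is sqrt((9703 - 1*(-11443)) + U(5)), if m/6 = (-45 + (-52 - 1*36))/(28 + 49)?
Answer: 2*sqrt(18402631)/59 ≈ 145.42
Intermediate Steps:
m = -114/11 (m = 6*((-45 + (-52 - 1*36))/(28 + 49)) = 6*((-45 + (-52 - 36))/77) = 6*((-45 - 88)*(1/77)) = 6*(-133*1/77) = 6*(-19/11) = -114/11 ≈ -10.364)
U(u) = -2/(-114/11 + u) (U(u) = -2/(u - 114/11) = -2/(-114/11 + u))
sqrt((9703 - 1*(-11443)) + U(5)) = sqrt((9703 - 1*(-11443)) - 22/(-114 + 11*5)) = sqrt((9703 + 11443) - 22/(-114 + 55)) = sqrt(21146 - 22/(-59)) = sqrt(21146 - 22*(-1/59)) = sqrt(21146 + 22/59) = sqrt(1247636/59) = 2*sqrt(18402631)/59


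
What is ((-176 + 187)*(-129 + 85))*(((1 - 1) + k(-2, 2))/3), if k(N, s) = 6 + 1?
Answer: -3388/3 ≈ -1129.3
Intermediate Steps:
k(N, s) = 7
((-176 + 187)*(-129 + 85))*(((1 - 1) + k(-2, 2))/3) = ((-176 + 187)*(-129 + 85))*(((1 - 1) + 7)/3) = (11*(-44))*((0 + 7)*(⅓)) = -3388/3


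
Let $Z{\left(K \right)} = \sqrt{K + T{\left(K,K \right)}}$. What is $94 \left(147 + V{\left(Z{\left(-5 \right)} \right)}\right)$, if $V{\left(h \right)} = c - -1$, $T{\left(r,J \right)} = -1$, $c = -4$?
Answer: $13536$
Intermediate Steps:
$Z{\left(K \right)} = \sqrt{-1 + K}$ ($Z{\left(K \right)} = \sqrt{K - 1} = \sqrt{-1 + K}$)
$V{\left(h \right)} = -3$ ($V{\left(h \right)} = -4 - -1 = -4 + 1 = -3$)
$94 \left(147 + V{\left(Z{\left(-5 \right)} \right)}\right) = 94 \left(147 - 3\right) = 94 \cdot 144 = 13536$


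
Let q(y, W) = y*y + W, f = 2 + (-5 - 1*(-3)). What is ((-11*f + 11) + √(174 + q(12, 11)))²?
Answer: (11 + √329)² ≈ 849.04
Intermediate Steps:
f = 0 (f = 2 + (-5 + 3) = 2 - 2 = 0)
q(y, W) = W + y² (q(y, W) = y² + W = W + y²)
((-11*f + 11) + √(174 + q(12, 11)))² = ((-11*0 + 11) + √(174 + (11 + 12²)))² = ((0 + 11) + √(174 + (11 + 144)))² = (11 + √(174 + 155))² = (11 + √329)²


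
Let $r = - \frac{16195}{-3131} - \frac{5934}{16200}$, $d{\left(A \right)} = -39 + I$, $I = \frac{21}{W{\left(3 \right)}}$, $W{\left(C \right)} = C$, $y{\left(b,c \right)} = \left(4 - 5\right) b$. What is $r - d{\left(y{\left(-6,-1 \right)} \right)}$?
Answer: $\frac{311148341}{8453700} \approx 36.806$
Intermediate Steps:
$y{\left(b,c \right)} = - b$
$I = 7$ ($I = \frac{21}{3} = 21 \cdot \frac{1}{3} = 7$)
$d{\left(A \right)} = -32$ ($d{\left(A \right)} = -39 + 7 = -32$)
$r = \frac{40629941}{8453700}$ ($r = \left(-16195\right) \left(- \frac{1}{3131}\right) - \frac{989}{2700} = \frac{16195}{3131} - \frac{989}{2700} = \frac{40629941}{8453700} \approx 4.8062$)
$r - d{\left(y{\left(-6,-1 \right)} \right)} = \frac{40629941}{8453700} - -32 = \frac{40629941}{8453700} + 32 = \frac{311148341}{8453700}$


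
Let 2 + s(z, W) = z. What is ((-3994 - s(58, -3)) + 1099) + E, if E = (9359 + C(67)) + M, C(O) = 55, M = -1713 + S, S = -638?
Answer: 4112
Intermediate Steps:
s(z, W) = -2 + z
M = -2351 (M = -1713 - 638 = -2351)
E = 7063 (E = (9359 + 55) - 2351 = 9414 - 2351 = 7063)
((-3994 - s(58, -3)) + 1099) + E = ((-3994 - (-2 + 58)) + 1099) + 7063 = ((-3994 - 1*56) + 1099) + 7063 = ((-3994 - 56) + 1099) + 7063 = (-4050 + 1099) + 7063 = -2951 + 7063 = 4112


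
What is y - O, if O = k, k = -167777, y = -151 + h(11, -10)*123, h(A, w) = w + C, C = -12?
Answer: 164920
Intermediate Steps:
h(A, w) = -12 + w (h(A, w) = w - 12 = -12 + w)
y = -2857 (y = -151 + (-12 - 10)*123 = -151 - 22*123 = -151 - 2706 = -2857)
O = -167777
y - O = -2857 - 1*(-167777) = -2857 + 167777 = 164920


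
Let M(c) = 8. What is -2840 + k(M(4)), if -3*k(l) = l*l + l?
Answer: -2864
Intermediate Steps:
k(l) = -l/3 - l²/3 (k(l) = -(l*l + l)/3 = -(l² + l)/3 = -(l + l²)/3 = -l/3 - l²/3)
-2840 + k(M(4)) = -2840 - ⅓*8*(1 + 8) = -2840 - ⅓*8*9 = -2840 - 24 = -2864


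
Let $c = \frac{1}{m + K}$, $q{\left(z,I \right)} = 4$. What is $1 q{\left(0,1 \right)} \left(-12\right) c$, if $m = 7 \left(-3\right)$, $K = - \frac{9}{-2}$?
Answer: $\frac{32}{11} \approx 2.9091$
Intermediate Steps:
$K = \frac{9}{2}$ ($K = \left(-9\right) \left(- \frac{1}{2}\right) = \frac{9}{2} \approx 4.5$)
$m = -21$
$c = - \frac{2}{33}$ ($c = \frac{1}{-21 + \frac{9}{2}} = \frac{1}{- \frac{33}{2}} = - \frac{2}{33} \approx -0.060606$)
$1 q{\left(0,1 \right)} \left(-12\right) c = 1 \cdot 4 \left(-12\right) \left(- \frac{2}{33}\right) = 4 \left(-12\right) \left(- \frac{2}{33}\right) = \left(-48\right) \left(- \frac{2}{33}\right) = \frac{32}{11}$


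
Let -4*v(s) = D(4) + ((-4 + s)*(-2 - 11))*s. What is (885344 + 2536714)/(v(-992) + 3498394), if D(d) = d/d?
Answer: 4562744/8945997 ≈ 0.51003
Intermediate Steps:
D(d) = 1
v(s) = -¼ - s*(52 - 13*s)/4 (v(s) = -(1 + ((-4 + s)*(-2 - 11))*s)/4 = -(1 + ((-4 + s)*(-13))*s)/4 = -(1 + (52 - 13*s)*s)/4 = -(1 + s*(52 - 13*s))/4 = -¼ - s*(52 - 13*s)/4)
(885344 + 2536714)/(v(-992) + 3498394) = (885344 + 2536714)/((-¼ - 13*(-992) + (13/4)*(-992)²) + 3498394) = 3422058/((-¼ + 12896 + (13/4)*984064) + 3498394) = 3422058/((-¼ + 12896 + 3198208) + 3498394) = 3422058/(12844415/4 + 3498394) = 3422058/(26837991/4) = 3422058*(4/26837991) = 4562744/8945997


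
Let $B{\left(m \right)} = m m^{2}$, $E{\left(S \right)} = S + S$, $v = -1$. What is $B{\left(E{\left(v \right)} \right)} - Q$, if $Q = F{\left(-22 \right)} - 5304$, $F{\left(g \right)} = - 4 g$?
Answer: $5208$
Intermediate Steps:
$E{\left(S \right)} = 2 S$
$B{\left(m \right)} = m^{3}$
$Q = -5216$ ($Q = \left(-4\right) \left(-22\right) - 5304 = 88 - 5304 = -5216$)
$B{\left(E{\left(v \right)} \right)} - Q = \left(2 \left(-1\right)\right)^{3} - -5216 = \left(-2\right)^{3} + 5216 = -8 + 5216 = 5208$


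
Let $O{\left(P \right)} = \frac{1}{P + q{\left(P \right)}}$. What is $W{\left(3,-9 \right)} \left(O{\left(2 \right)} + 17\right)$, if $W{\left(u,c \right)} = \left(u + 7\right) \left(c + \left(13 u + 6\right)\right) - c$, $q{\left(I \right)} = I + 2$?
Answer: $\frac{12669}{2} \approx 6334.5$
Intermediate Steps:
$q{\left(I \right)} = 2 + I$
$O{\left(P \right)} = \frac{1}{2 + 2 P}$ ($O{\left(P \right)} = \frac{1}{P + \left(2 + P\right)} = \frac{1}{2 + 2 P}$)
$W{\left(u,c \right)} = - c + \left(7 + u\right) \left(6 + c + 13 u\right)$ ($W{\left(u,c \right)} = \left(7 + u\right) \left(c + \left(6 + 13 u\right)\right) - c = \left(7 + u\right) \left(6 + c + 13 u\right) - c = - c + \left(7 + u\right) \left(6 + c + 13 u\right)$)
$W{\left(3,-9 \right)} \left(O{\left(2 \right)} + 17\right) = \left(42 + 6 \left(-9\right) + 13 \cdot 3^{2} + 97 \cdot 3 - 27\right) \left(\frac{1}{2 \left(1 + 2\right)} + 17\right) = \left(42 - 54 + 13 \cdot 9 + 291 - 27\right) \left(\frac{1}{2 \cdot 3} + 17\right) = \left(42 - 54 + 117 + 291 - 27\right) \left(\frac{1}{2} \cdot \frac{1}{3} + 17\right) = 369 \left(\frac{1}{6} + 17\right) = 369 \cdot \frac{103}{6} = \frac{12669}{2}$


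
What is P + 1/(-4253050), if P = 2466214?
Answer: 10488931452699/4253050 ≈ 2.4662e+6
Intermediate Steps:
P + 1/(-4253050) = 2466214 + 1/(-4253050) = 2466214 - 1/4253050 = 10488931452699/4253050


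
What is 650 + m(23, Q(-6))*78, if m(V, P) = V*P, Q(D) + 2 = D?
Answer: -13702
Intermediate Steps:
Q(D) = -2 + D
m(V, P) = P*V
650 + m(23, Q(-6))*78 = 650 + ((-2 - 6)*23)*78 = 650 - 8*23*78 = 650 - 184*78 = 650 - 14352 = -13702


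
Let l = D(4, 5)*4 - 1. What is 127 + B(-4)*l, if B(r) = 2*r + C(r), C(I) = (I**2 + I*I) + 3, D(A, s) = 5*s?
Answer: 2800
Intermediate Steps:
C(I) = 3 + 2*I**2 (C(I) = (I**2 + I**2) + 3 = 2*I**2 + 3 = 3 + 2*I**2)
B(r) = 3 + 2*r + 2*r**2 (B(r) = 2*r + (3 + 2*r**2) = 3 + 2*r + 2*r**2)
l = 99 (l = (5*5)*4 - 1 = 25*4 - 1 = 100 - 1 = 99)
127 + B(-4)*l = 127 + (3 + 2*(-4) + 2*(-4)**2)*99 = 127 + (3 - 8 + 2*16)*99 = 127 + (3 - 8 + 32)*99 = 127 + 27*99 = 127 + 2673 = 2800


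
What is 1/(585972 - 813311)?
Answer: -1/227339 ≈ -4.3987e-6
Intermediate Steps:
1/(585972 - 813311) = 1/(-227339) = -1/227339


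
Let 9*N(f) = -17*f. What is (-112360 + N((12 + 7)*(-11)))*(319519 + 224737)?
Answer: -548439695872/9 ≈ -6.0938e+10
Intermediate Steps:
N(f) = -17*f/9 (N(f) = (-17*f)/9 = -17*f/9)
(-112360 + N((12 + 7)*(-11)))*(319519 + 224737) = (-112360 - 17*(12 + 7)*(-11)/9)*(319519 + 224737) = (-112360 - 323*(-11)/9)*544256 = (-112360 - 17/9*(-209))*544256 = (-112360 + 3553/9)*544256 = -1007687/9*544256 = -548439695872/9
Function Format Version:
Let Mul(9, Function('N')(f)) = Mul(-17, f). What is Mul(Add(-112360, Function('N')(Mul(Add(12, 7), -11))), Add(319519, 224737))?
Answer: Rational(-548439695872, 9) ≈ -6.0938e+10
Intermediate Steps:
Function('N')(f) = Mul(Rational(-17, 9), f) (Function('N')(f) = Mul(Rational(1, 9), Mul(-17, f)) = Mul(Rational(-17, 9), f))
Mul(Add(-112360, Function('N')(Mul(Add(12, 7), -11))), Add(319519, 224737)) = Mul(Add(-112360, Mul(Rational(-17, 9), Mul(Add(12, 7), -11))), Add(319519, 224737)) = Mul(Add(-112360, Mul(Rational(-17, 9), Mul(19, -11))), 544256) = Mul(Add(-112360, Mul(Rational(-17, 9), -209)), 544256) = Mul(Add(-112360, Rational(3553, 9)), 544256) = Mul(Rational(-1007687, 9), 544256) = Rational(-548439695872, 9)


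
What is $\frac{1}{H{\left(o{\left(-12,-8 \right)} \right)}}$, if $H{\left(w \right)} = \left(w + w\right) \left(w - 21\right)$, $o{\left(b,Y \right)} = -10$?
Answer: $\frac{1}{620} \approx 0.0016129$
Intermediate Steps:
$H{\left(w \right)} = 2 w \left(-21 + w\right)$
$\frac{1}{H{\left(o{\left(-12,-8 \right)} \right)}} = \frac{1}{2 \left(-10\right) \left(-21 - 10\right)} = \frac{1}{2 \left(-10\right) \left(-31\right)} = \frac{1}{620}$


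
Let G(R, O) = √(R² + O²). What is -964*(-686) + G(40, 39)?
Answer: 661304 + √3121 ≈ 6.6136e+5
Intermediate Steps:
G(R, O) = √(O² + R²)
-964*(-686) + G(40, 39) = -964*(-686) + √(39² + 40²) = 661304 + √(1521 + 1600) = 661304 + √3121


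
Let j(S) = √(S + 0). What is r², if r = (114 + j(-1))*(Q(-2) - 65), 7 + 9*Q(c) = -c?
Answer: 4523559500/81 + 26455600*I/27 ≈ 5.5846e+7 + 9.7984e+5*I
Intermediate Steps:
Q(c) = -7/9 - c/9 (Q(c) = -7/9 + (-c)/9 = -7/9 - c/9)
j(S) = √S
r = -22420/3 - 590*I/9 (r = (114 + √(-1))*((-7/9 - ⅑*(-2)) - 65) = (114 + I)*((-7/9 + 2/9) - 65) = (114 + I)*(-5/9 - 65) = (114 + I)*(-590/9) = -22420/3 - 590*I/9 ≈ -7473.3 - 65.556*I)
r² = (-22420/3 - 590*I/9)²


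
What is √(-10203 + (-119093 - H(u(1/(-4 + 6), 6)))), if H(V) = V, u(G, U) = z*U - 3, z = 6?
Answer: I*√129329 ≈ 359.62*I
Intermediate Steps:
u(G, U) = -3 + 6*U (u(G, U) = 6*U - 3 = -3 + 6*U)
√(-10203 + (-119093 - H(u(1/(-4 + 6), 6)))) = √(-10203 + (-119093 - (-3 + 6*6))) = √(-10203 + (-119093 - (-3 + 36))) = √(-10203 + (-119093 - 1*33)) = √(-10203 + (-119093 - 33)) = √(-10203 - 119126) = √(-129329) = I*√129329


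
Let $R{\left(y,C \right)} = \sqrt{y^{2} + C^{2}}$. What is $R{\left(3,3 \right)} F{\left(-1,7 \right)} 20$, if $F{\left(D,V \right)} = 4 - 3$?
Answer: $60 \sqrt{2} \approx 84.853$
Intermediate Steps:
$F{\left(D,V \right)} = 1$
$R{\left(y,C \right)} = \sqrt{C^{2} + y^{2}}$
$R{\left(3,3 \right)} F{\left(-1,7 \right)} 20 = \sqrt{3^{2} + 3^{2}} \cdot 1 \cdot 20 = \sqrt{9 + 9} \cdot 1 \cdot 20 = \sqrt{18} \cdot 1 \cdot 20 = 3 \sqrt{2} \cdot 1 \cdot 20 = 3 \sqrt{2} \cdot 20 = 60 \sqrt{2}$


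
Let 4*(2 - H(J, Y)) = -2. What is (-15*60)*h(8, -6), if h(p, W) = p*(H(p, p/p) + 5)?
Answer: -54000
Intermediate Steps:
H(J, Y) = 5/2 (H(J, Y) = 2 - ¼*(-2) = 2 + ½ = 5/2)
h(p, W) = 15*p/2 (h(p, W) = p*(5/2 + 5) = p*(15/2) = 15*p/2)
(-15*60)*h(8, -6) = (-15*60)*((15/2)*8) = -900*60 = -54000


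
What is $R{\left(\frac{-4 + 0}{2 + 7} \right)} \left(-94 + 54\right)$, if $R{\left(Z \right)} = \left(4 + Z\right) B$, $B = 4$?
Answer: $- \frac{5120}{9} \approx -568.89$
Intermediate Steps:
$R{\left(Z \right)} = 16 + 4 Z$ ($R{\left(Z \right)} = \left(4 + Z\right) 4 = 16 + 4 Z$)
$R{\left(\frac{-4 + 0}{2 + 7} \right)} \left(-94 + 54\right) = \left(16 + 4 \frac{-4 + 0}{2 + 7}\right) \left(-94 + 54\right) = \left(16 + 4 \left(- \frac{4}{9}\right)\right) \left(-40\right) = \left(16 - \frac{16}{9}\right) \left(-40\right) = \frac{128}{9} \left(-40\right) = - \frac{5120}{9}$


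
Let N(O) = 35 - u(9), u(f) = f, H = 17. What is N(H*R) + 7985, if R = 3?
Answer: 8011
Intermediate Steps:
N(O) = 26 (N(O) = 35 - 1*9 = 35 - 9 = 26)
N(H*R) + 7985 = 26 + 7985 = 8011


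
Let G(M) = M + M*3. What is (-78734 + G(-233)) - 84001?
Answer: -163667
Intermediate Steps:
G(M) = 4*M (G(M) = M + 3*M = 4*M)
(-78734 + G(-233)) - 84001 = (-78734 + 4*(-233)) - 84001 = (-78734 - 932) - 84001 = -79666 - 84001 = -163667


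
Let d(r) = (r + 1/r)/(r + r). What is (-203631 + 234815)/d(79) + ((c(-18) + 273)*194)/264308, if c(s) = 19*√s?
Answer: 25719807434177/412452634 + 5529*I*√2/132154 ≈ 62358.0 + 0.059167*I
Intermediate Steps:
d(r) = (r + 1/r)/(2*r) (d(r) = (r + 1/r)/((2*r)) = (r + 1/r)*(1/(2*r)) = (r + 1/r)/(2*r))
(-203631 + 234815)/d(79) + ((c(-18) + 273)*194)/264308 = (-203631 + 234815)/(((½)*(1 + 79²)/79²)) + ((19*√(-18) + 273)*194)/264308 = 31184/(((½)*(1/6241)*(1 + 6241))) + ((19*(3*I*√2) + 273)*194)*(1/264308) = 31184/(((½)*(1/6241)*6242)) + ((57*I*√2 + 273)*194)*(1/264308) = 31184/(3121/6241) + ((273 + 57*I*√2)*194)*(1/264308) = 31184*(6241/3121) + (52962 + 11058*I*√2)*(1/264308) = 194619344/3121 + (26481/132154 + 5529*I*√2/132154) = 25719807434177/412452634 + 5529*I*√2/132154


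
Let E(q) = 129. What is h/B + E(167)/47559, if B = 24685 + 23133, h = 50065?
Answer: 795736619/758058754 ≈ 1.0497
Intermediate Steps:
B = 47818
h/B + E(167)/47559 = 50065/47818 + 129/47559 = 50065*(1/47818) + 129*(1/47559) = 50065/47818 + 43/15853 = 795736619/758058754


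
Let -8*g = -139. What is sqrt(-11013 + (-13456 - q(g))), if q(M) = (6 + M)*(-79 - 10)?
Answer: 3*I*sqrt(39802)/4 ≈ 149.63*I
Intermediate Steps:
g = 139/8 (g = -1/8*(-139) = 139/8 ≈ 17.375)
q(M) = -534 - 89*M (q(M) = (6 + M)*(-89) = -534 - 89*M)
sqrt(-11013 + (-13456 - q(g))) = sqrt(-11013 + (-13456 - (-534 - 89*139/8))) = sqrt(-11013 + (-13456 - (-534 - 12371/8))) = sqrt(-11013 + (-13456 - 1*(-16643/8))) = sqrt(-11013 + (-13456 + 16643/8)) = sqrt(-11013 - 91005/8) = sqrt(-179109/8) = 3*I*sqrt(39802)/4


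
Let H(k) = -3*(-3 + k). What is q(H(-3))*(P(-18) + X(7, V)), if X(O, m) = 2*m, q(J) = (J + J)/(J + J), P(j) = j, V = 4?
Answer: -10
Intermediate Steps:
H(k) = 9 - 3*k
q(J) = 1 (q(J) = (2*J)/((2*J)) = (2*J)*(1/(2*J)) = 1)
q(H(-3))*(P(-18) + X(7, V)) = 1*(-18 + 2*4) = 1*(-18 + 8) = 1*(-10) = -10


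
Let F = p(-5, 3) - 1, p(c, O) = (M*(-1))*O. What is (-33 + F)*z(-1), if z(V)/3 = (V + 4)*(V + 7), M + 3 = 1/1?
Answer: -1512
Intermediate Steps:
M = -2 (M = -3 + 1/1 = -3 + 1 = -2)
z(V) = 3*(4 + V)*(7 + V) (z(V) = 3*((V + 4)*(V + 7)) = 3*((4 + V)*(7 + V)) = 3*(4 + V)*(7 + V))
p(c, O) = 2*O (p(c, O) = (-2*(-1))*O = 2*O)
F = 5 (F = 2*3 - 1 = 6 - 1 = 5)
(-33 + F)*z(-1) = (-33 + 5)*(84 + 3*(-1)² + 33*(-1)) = -28*(84 + 3*1 - 33) = -28*(84 + 3 - 33) = -28*54 = -1512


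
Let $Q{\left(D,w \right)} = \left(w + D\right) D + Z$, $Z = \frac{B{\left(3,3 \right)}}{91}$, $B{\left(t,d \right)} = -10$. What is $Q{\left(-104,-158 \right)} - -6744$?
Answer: $\frac{3093262}{91} \approx 33992.0$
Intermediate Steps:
$Z = - \frac{10}{91} \approx -0.10989$
$Q{\left(D,w \right)} = - \frac{10}{91} + D \left(D + w\right)$ ($Q{\left(D,w \right)} = \left(w + D\right) D - \frac{10}{91} = \left(D + w\right) D - \frac{10}{91} = D \left(D + w\right) - \frac{10}{91} = - \frac{10}{91} + D \left(D + w\right)$)
$Q{\left(-104,-158 \right)} - -6744 = \left(- \frac{10}{91} + \left(-104\right)^{2} - -16432\right) - -6744 = \left(- \frac{10}{91} + 10816 + 16432\right) + 6744 = \frac{2479558}{91} + 6744 = \frac{3093262}{91}$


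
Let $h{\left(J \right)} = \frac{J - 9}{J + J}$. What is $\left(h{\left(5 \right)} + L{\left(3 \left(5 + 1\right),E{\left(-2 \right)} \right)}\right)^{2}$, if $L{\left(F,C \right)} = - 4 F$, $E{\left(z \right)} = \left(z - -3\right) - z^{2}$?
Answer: $\frac{131044}{25} \approx 5241.8$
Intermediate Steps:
$h{\left(J \right)} = \frac{-9 + J}{2 J}$
$E{\left(z \right)} = 3 + z - z^{2}$ ($E{\left(z \right)} = \left(z + 3\right) - z^{2} = \left(3 + z\right) - z^{2} = 3 + z - z^{2}$)
$\left(h{\left(5 \right)} + L{\left(3 \left(5 + 1\right),E{\left(-2 \right)} \right)}\right)^{2} = \left(\frac{-9 + 5}{2 \cdot 5} - 4 \cdot 3 \left(5 + 1\right)\right)^{2} = \left(\frac{1}{2} \cdot \frac{1}{5} \left(-4\right) - 4 \cdot 3 \cdot 6\right)^{2} = \left(- \frac{2}{5} - 72\right)^{2} = \left(- \frac{362}{5}\right)^{2} = \frac{131044}{25}$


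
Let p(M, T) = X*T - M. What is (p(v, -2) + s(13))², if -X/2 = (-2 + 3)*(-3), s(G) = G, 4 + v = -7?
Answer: 144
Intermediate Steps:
v = -11 (v = -4 - 7 = -11)
X = 6 (X = -2*(-2 + 3)*(-3) = -2*(-3) = 6)
p(M, T) = -M + 6*T (p(M, T) = 6*T - M = -M + 6*T)
(p(v, -2) + s(13))² = ((-1*(-11) + 6*(-2)) + 13)² = ((11 - 12) + 13)² = (-1 + 13)² = 12² = 144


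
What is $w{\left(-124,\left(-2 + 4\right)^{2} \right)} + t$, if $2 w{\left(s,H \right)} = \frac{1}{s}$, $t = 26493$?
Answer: $\frac{6570263}{248} \approx 26493.0$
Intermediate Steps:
$w{\left(s,H \right)} = \frac{1}{2 s}$
$w{\left(-124,\left(-2 + 4\right)^{2} \right)} + t = \frac{1}{2 \left(-124\right)} + 26493 = \frac{1}{2} \left(- \frac{1}{124}\right) + 26493 = - \frac{1}{248} + 26493 = \frac{6570263}{248}$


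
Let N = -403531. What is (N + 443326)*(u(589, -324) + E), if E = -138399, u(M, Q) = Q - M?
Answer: -5543921040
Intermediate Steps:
(N + 443326)*(u(589, -324) + E) = (-403531 + 443326)*((-324 - 1*589) - 138399) = 39795*((-324 - 589) - 138399) = 39795*(-913 - 138399) = 39795*(-139312) = -5543921040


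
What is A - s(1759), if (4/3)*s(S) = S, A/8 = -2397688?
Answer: -76731293/4 ≈ -1.9183e+7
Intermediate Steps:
A = -19181504 (A = 8*(-2397688) = -19181504)
s(S) = 3*S/4
A - s(1759) = -19181504 - 3*1759/4 = -19181504 - 1*5277/4 = -19181504 - 5277/4 = -76731293/4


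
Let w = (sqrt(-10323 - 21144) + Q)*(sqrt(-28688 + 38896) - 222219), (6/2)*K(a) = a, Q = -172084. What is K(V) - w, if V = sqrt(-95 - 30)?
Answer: -38240334396 + 688336*sqrt(638) - 4*I*sqrt(20075946) + 222219*I*sqrt(31467) + 5*I*sqrt(5)/3 ≈ -3.8223e+10 + 3.9401e+7*I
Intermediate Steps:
V = 5*I*sqrt(5) (V = sqrt(-125) = 5*I*sqrt(5) ≈ 11.18*I)
K(a) = a/3
w = (-222219 + 4*sqrt(638))*(-172084 + I*sqrt(31467)) (w = (sqrt(-10323 - 21144) - 172084)*(sqrt(-28688 + 38896) - 222219) = (sqrt(-31467) - 172084)*(sqrt(10208) - 222219) = (I*sqrt(31467) - 172084)*(4*sqrt(638) - 222219) = (-172084 + I*sqrt(31467))*(-222219 + 4*sqrt(638)) = (-222219 + 4*sqrt(638))*(-172084 + I*sqrt(31467)) ≈ 3.8223e+10 - 3.9401e+7*I)
K(V) - w = (5*I*sqrt(5))/3 - (38240334396 - 688336*sqrt(638) - 222219*I*sqrt(31467) + 4*I*sqrt(20075946)) = 5*I*sqrt(5)/3 + (-38240334396 + 688336*sqrt(638) - 4*I*sqrt(20075946) + 222219*I*sqrt(31467)) = -38240334396 + 688336*sqrt(638) - 4*I*sqrt(20075946) + 222219*I*sqrt(31467) + 5*I*sqrt(5)/3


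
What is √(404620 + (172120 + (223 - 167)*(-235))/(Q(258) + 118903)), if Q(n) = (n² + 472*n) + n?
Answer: 2*√1897423507095/4331 ≈ 636.10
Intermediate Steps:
Q(n) = n² + 473*n
√(404620 + (172120 + (223 - 167)*(-235))/(Q(258) + 118903)) = √(404620 + (172120 + (223 - 167)*(-235))/(258*(473 + 258) + 118903)) = √(404620 + (172120 + 56*(-235))/(258*731 + 118903)) = √(404620 + (172120 - 13160)/(188598 + 118903)) = √(404620 + 158960/307501) = √(124421213580/307501) = 2*√1897423507095/4331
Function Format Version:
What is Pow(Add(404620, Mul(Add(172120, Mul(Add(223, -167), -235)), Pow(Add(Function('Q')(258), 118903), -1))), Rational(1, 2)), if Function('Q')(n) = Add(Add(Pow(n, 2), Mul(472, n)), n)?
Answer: Mul(Rational(2, 4331), Pow(1897423507095, Rational(1, 2))) ≈ 636.10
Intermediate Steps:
Function('Q')(n) = Add(Pow(n, 2), Mul(473, n))
Pow(Add(404620, Mul(Add(172120, Mul(Add(223, -167), -235)), Pow(Add(Function('Q')(258), 118903), -1))), Rational(1, 2)) = Pow(Add(404620, Mul(Add(172120, Mul(Add(223, -167), -235)), Pow(Add(Mul(258, Add(473, 258)), 118903), -1))), Rational(1, 2)) = Pow(Add(404620, Mul(Add(172120, Mul(56, -235)), Pow(Add(Mul(258, 731), 118903), -1))), Rational(1, 2)) = Pow(Add(404620, Mul(Add(172120, -13160), Pow(Add(188598, 118903), -1))), Rational(1, 2)) = Pow(Add(404620, Mul(158960, Pow(307501, -1))), Rational(1, 2)) = Pow(Add(404620, Mul(158960, Rational(1, 307501))), Rational(1, 2)) = Pow(Add(404620, Rational(158960, 307501)), Rational(1, 2)) = Pow(Rational(124421213580, 307501), Rational(1, 2)) = Mul(Rational(2, 4331), Pow(1897423507095, Rational(1, 2)))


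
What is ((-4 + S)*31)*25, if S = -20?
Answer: -18600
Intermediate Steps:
((-4 + S)*31)*25 = ((-4 - 20)*31)*25 = -24*31*25 = -744*25 = -18600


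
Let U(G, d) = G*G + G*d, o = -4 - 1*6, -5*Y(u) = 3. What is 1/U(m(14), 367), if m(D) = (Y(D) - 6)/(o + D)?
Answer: -400/241131 ≈ -0.0016588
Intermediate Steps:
Y(u) = -3/5 (Y(u) = -1/5*3 = -3/5)
o = -10 (o = -4 - 6 = -10)
m(D) = -33/(5*(-10 + D)) (m(D) = (-3/5 - 6)/(-10 + D) = -33/(5*(-10 + D)))
U(G, d) = G**2 + G*d
1/U(m(14), 367) = 1/((-33/(-50 + 5*14))*(-33/(-50 + 5*14) + 367)) = 1/((-33/(-50 + 70))*(-33/(-50 + 70) + 367)) = 1/((-33/20)*(-33/20 + 367)) = 1/((-33*1/20)*(-33*1/20 + 367)) = 1/(-33*(-33/20 + 367)/20) = 1/(-33/20*7307/20) = 1/(-241131/400) = -400/241131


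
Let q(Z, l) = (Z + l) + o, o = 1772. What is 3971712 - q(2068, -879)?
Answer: 3968751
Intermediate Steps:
q(Z, l) = 1772 + Z + l (q(Z, l) = (Z + l) + 1772 = 1772 + Z + l)
3971712 - q(2068, -879) = 3971712 - (1772 + 2068 - 879) = 3971712 - 1*2961 = 3971712 - 2961 = 3968751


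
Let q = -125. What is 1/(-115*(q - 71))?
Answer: 1/22540 ≈ 4.4366e-5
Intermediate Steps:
1/(-115*(q - 71)) = 1/(-115*(-125 - 71)) = 1/(-115*(-196)) = 1/22540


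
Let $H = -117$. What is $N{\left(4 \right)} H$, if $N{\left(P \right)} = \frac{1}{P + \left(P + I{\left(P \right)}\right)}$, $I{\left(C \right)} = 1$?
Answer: $-13$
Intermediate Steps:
$N{\left(P \right)} = \frac{1}{1 + 2 P}$ ($N{\left(P \right)} = \frac{1}{P + \left(P + 1\right)} = \frac{1}{P + \left(1 + P\right)} = \frac{1}{1 + 2 P}$)
$N{\left(4 \right)} H = \frac{1}{1 + 2 \cdot 4} \left(-117\right) = \frac{1}{1 + 8} \left(-117\right) = \frac{1}{9} \left(-117\right) = -13$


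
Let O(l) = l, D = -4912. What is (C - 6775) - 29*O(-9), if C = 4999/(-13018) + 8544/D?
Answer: -26041856669/3996526 ≈ -6516.1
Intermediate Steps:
C = -8486305/3996526 (C = 4999/(-13018) + 8544/(-4912) = 4999*(-1/13018) + 8544*(-1/4912) = -4999/13018 - 534/307 = -8486305/3996526 ≈ -2.1234)
(C - 6775) - 29*O(-9) = (-8486305/3996526 - 6775) - 29*(-9) = -27084949955/3996526 + 261 = -26041856669/3996526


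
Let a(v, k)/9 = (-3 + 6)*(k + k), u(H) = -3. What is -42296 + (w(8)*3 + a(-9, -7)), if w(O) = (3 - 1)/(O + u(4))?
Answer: -213364/5 ≈ -42673.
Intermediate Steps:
a(v, k) = 54*k (a(v, k) = 9*((-3 + 6)*(k + k)) = 9*(3*(2*k)) = 9*(6*k) = 54*k)
w(O) = 2/(-3 + O) (w(O) = (3 - 1)/(O - 3) = 2/(-3 + O))
-42296 + (w(8)*3 + a(-9, -7)) = -42296 + ((2/(-3 + 8))*3 + 54*(-7)) = -42296 + ((2/5)*3 - 378) = -42296 + ((2*(⅕))*3 - 378) = -42296 + ((⅖)*3 - 378) = -42296 + (6/5 - 378) = -42296 - 1884/5 = -213364/5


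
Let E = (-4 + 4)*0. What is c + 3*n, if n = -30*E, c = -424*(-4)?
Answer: 1696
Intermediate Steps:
c = 1696
E = 0 (E = 0*0 = 0)
n = 0 (n = -30*0 = 0)
c + 3*n = 1696 + 3*0 = 1696 + 0 = 1696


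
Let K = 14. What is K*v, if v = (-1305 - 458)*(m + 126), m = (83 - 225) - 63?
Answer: 1949878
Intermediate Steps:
m = -205 (m = -142 - 63 = -205)
v = 139277 (v = (-1305 - 458)*(-205 + 126) = -1763*(-79) = 139277)
K*v = 14*139277 = 1949878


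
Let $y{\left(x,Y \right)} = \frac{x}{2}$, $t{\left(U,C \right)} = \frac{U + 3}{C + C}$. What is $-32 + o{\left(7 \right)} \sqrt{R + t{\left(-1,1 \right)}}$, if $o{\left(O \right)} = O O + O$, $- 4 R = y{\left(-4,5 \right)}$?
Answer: $-32 + 28 \sqrt{6} \approx 36.586$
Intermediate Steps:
$t{\left(U,C \right)} = \frac{3 + U}{2 C}$
$y{\left(x,Y \right)} = \frac{x}{2}$ ($y{\left(x,Y \right)} = x \frac{1}{2} = \frac{x}{2}$)
$R = \frac{1}{2}$ ($R = - \frac{\frac{1}{2} \left(-4\right)}{4} = \left(- \frac{1}{4}\right) \left(-2\right) = \frac{1}{2} \approx 0.5$)
$o{\left(O \right)} = O + O^{2}$ ($o{\left(O \right)} = O^{2} + O = O + O^{2}$)
$-32 + o{\left(7 \right)} \sqrt{R + t{\left(-1,1 \right)}} = -32 + 7 \left(1 + 7\right) \sqrt{\frac{1}{2} + \frac{3 - 1}{2 \cdot 1}} = -32 + 7 \cdot 8 \sqrt{\frac{1}{2} + \frac{1}{2} \cdot 1 \cdot 2} = -32 + 56 \sqrt{\frac{1}{2} + 1} = -32 + 56 \sqrt{\frac{3}{2}} = -32 + 56 \frac{\sqrt{6}}{2} = -32 + 28 \sqrt{6}$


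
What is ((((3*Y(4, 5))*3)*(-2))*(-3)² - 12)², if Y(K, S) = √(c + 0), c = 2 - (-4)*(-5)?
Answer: -472248 + 11664*I*√2 ≈ -4.7225e+5 + 16495.0*I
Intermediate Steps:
c = -18 (c = 2 - 1*20 = 2 - 20 = -18)
Y(K, S) = 3*I*√2 (Y(K, S) = √(-18 + 0) = √(-18) = 3*I*√2)
((((3*Y(4, 5))*3)*(-2))*(-3)² - 12)² = ((((3*(3*I*√2))*3)*(-2))*(-3)² - 12)² = ((((9*I*√2)*3)*(-2))*9 - 12)² = (((27*I*√2)*(-2))*9 - 12)² = (-54*I*√2*9 - 12)² = (-486*I*√2 - 12)² = (-12 - 486*I*√2)²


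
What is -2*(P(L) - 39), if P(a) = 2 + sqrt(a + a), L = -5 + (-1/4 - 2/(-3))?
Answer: 74 - I*sqrt(330)/3 ≈ 74.0 - 6.0553*I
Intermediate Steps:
L = -55/12 (L = -5 + (-1*1/4 - 2*(-1/3)) = -5 + (-1/4 + 2/3) = -5 + 5/12 = -55/12 ≈ -4.5833)
P(a) = 2 + sqrt(2)*sqrt(a) (P(a) = 2 + sqrt(2*a) = 2 + sqrt(2)*sqrt(a))
-2*(P(L) - 39) = -2*((2 + sqrt(2)*sqrt(-55/12)) - 39) = -2*((2 + sqrt(2)*(I*sqrt(165)/6)) - 39) = -2*((2 + I*sqrt(330)/6) - 39) = -2*(-37 + I*sqrt(330)/6) = 74 - I*sqrt(330)/3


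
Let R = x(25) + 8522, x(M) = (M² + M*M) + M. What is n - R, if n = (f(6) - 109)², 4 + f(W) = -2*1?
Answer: 3428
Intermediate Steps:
f(W) = -6 (f(W) = -4 - 2*1 = -4 - 2 = -6)
n = 13225 (n = (-6 - 109)² = (-115)² = 13225)
x(M) = M + 2*M² (x(M) = (M² + M²) + M = 2*M² + M = M + 2*M²)
R = 9797 (R = 25*(1 + 2*25) + 8522 = 25*(1 + 50) + 8522 = 25*51 + 8522 = 1275 + 8522 = 9797)
n - R = 13225 - 1*9797 = 13225 - 9797 = 3428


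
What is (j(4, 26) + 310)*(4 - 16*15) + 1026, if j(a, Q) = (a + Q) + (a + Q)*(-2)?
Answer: -65054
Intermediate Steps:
j(a, Q) = -Q - a (j(a, Q) = (Q + a) + (Q + a)*(-2) = (Q + a) + (-2*Q - 2*a) = -Q - a)
(j(4, 26) + 310)*(4 - 16*15) + 1026 = ((-1*26 - 1*4) + 310)*(4 - 16*15) + 1026 = ((-26 - 4) + 310)*(4 - 240) + 1026 = (-30 + 310)*(-236) + 1026 = 280*(-236) + 1026 = -66080 + 1026 = -65054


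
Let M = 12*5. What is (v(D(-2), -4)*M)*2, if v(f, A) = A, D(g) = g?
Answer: -480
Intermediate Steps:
M = 60
(v(D(-2), -4)*M)*2 = -4*60*2 = -240*2 = -480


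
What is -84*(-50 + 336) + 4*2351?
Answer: -14620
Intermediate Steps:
-84*(-50 + 336) + 4*2351 = -84*286 + 9404 = -24024 + 9404 = -14620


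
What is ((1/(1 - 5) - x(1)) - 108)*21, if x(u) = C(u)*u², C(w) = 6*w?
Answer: -9597/4 ≈ -2399.3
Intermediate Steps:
x(u) = 6*u³ (x(u) = (6*u)*u² = 6*u³)
((1/(1 - 5) - x(1)) - 108)*21 = ((1/(1 - 5) - 6*1³) - 108)*21 = ((1/(-4) - 6) - 108)*21 = ((-¼ - 1*6) - 108)*21 = ((-¼ - 6) - 108)*21 = (-25/4 - 108)*21 = -457/4*21 = -9597/4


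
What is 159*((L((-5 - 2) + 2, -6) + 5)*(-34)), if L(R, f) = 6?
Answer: -59466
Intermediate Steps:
159*((L((-5 - 2) + 2, -6) + 5)*(-34)) = 159*((6 + 5)*(-34)) = 159*(11*(-34)) = 159*(-374) = -59466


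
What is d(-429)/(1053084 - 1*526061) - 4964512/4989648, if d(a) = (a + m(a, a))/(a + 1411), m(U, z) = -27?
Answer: -80291214591110/80697668476929 ≈ -0.99496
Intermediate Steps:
d(a) = (-27 + a)/(1411 + a) (d(a) = (a - 27)/(a + 1411) = (-27 + a)/(1411 + a))
d(-429)/(1053084 - 1*526061) - 4964512/4989648 = ((-27 - 429)/(1411 - 429))/(1053084 - 1*526061) - 4964512/4989648 = (-456/982)/(1053084 - 526061) - 4964512*1/4989648 = ((1/982)*(-456))/527023 - 310282/311853 = -228/491*1/527023 - 310282/311853 = -228/258768293 - 310282/311853 = -80291214591110/80697668476929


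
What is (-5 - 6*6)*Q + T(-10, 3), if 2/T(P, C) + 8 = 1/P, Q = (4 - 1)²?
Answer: -29909/81 ≈ -369.25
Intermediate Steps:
Q = 9 (Q = 3² = 9)
T(P, C) = 2/(-8 + 1/P)
(-5 - 6*6)*Q + T(-10, 3) = (-5 - 6*6)*9 - 2*(-10)/(-1 + 8*(-10)) = (-5 - 36)*9 - 2*(-10)/(-1 - 80) = -41*9 - 2*(-10)/(-81) = -369 - 2*(-10)*(-1/81) = -369 - 20/81 = -29909/81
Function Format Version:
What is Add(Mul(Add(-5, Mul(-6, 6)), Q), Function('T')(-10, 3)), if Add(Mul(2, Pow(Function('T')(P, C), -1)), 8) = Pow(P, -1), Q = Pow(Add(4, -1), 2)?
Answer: Rational(-29909, 81) ≈ -369.25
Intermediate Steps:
Q = 9 (Q = Pow(3, 2) = 9)
Function('T')(P, C) = Mul(2, Pow(Add(-8, Pow(P, -1)), -1))
Add(Mul(Add(-5, Mul(-6, 6)), Q), Function('T')(-10, 3)) = Add(Mul(Add(-5, Mul(-6, 6)), 9), Mul(-2, -10, Pow(Add(-1, Mul(8, -10)), -1))) = Add(Mul(Add(-5, -36), 9), Mul(-2, -10, Pow(Add(-1, -80), -1))) = Add(Mul(-41, 9), Mul(-2, -10, Pow(-81, -1))) = Add(-369, Mul(-2, -10, Rational(-1, 81))) = Add(-369, Rational(-20, 81)) = Rational(-29909, 81)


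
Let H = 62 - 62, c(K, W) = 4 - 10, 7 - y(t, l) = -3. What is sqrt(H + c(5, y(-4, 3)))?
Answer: I*sqrt(6) ≈ 2.4495*I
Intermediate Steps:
y(t, l) = 10 (y(t, l) = 7 - 1*(-3) = 7 + 3 = 10)
c(K, W) = -6
H = 0
sqrt(H + c(5, y(-4, 3))) = sqrt(0 - 6) = sqrt(-6) = I*sqrt(6)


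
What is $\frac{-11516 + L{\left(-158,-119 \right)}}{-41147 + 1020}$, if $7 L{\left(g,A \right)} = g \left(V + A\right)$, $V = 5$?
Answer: $\frac{62600}{280889} \approx 0.22286$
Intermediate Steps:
$L{\left(g,A \right)} = \frac{g \left(5 + A\right)}{7}$
$\frac{-11516 + L{\left(-158,-119 \right)}}{-41147 + 1020} = \frac{-11516 + \frac{1}{7} \left(-158\right) \left(5 - 119\right)}{-41147 + 1020} = \frac{-11516 + \frac{1}{7} \left(-158\right) \left(-114\right)}{-40127} = \left(-11516 + \frac{18012}{7}\right) \left(- \frac{1}{40127}\right) = \left(- \frac{62600}{7}\right) \left(- \frac{1}{40127}\right) = \frac{62600}{280889}$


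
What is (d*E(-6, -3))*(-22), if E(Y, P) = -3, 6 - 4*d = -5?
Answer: 363/2 ≈ 181.50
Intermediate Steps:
d = 11/4 (d = 3/2 - ¼*(-5) = 3/2 + 5/4 = 11/4 ≈ 2.7500)
(d*E(-6, -3))*(-22) = ((11/4)*(-3))*(-22) = -33/4*(-22) = 363/2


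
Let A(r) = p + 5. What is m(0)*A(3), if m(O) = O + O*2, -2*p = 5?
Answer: 0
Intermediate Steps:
p = -5/2 (p = -1/2*5 = -5/2 ≈ -2.5000)
m(O) = 3*O (m(O) = O + 2*O = 3*O)
A(r) = 5/2 (A(r) = -5/2 + 5 = 5/2)
m(0)*A(3) = (3*0)*(5/2) = 0*(5/2) = 0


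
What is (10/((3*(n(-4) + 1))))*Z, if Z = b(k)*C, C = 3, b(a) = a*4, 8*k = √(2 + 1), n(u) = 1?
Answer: 5*√3/2 ≈ 4.3301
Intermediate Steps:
k = √3/8 (k = √(2 + 1)/8 = √3/8 ≈ 0.21651)
b(a) = 4*a
Z = 3*√3/2 (Z = (4*(√3/8))*3 = (√3/2)*3 = 3*√3/2 ≈ 2.5981)
(10/((3*(n(-4) + 1))))*Z = (10/((3*(1 + 1))))*(3*√3/2) = (10/((3*2)))*(3*√3/2) = (10/6)*(3*√3/2) = (10*(⅙))*(3*√3/2) = 5*(3*√3/2)/3 = 5*√3/2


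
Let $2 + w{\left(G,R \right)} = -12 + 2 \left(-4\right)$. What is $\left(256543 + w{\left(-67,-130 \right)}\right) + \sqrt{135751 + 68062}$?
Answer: $256521 + \sqrt{203813} \approx 2.5697 \cdot 10^{5}$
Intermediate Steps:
$w{\left(G,R \right)} = -22$ ($w{\left(G,R \right)} = -2 + \left(-12 + 2 \left(-4\right)\right) = -2 - 20 = -22$)
$\left(256543 + w{\left(-67,-130 \right)}\right) + \sqrt{135751 + 68062} = \left(256543 - 22\right) + \sqrt{135751 + 68062} = 256521 + \sqrt{203813}$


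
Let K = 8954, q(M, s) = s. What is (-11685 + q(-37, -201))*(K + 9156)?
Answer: -215255460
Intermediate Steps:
(-11685 + q(-37, -201))*(K + 9156) = (-11685 - 201)*(8954 + 9156) = -11886*18110 = -215255460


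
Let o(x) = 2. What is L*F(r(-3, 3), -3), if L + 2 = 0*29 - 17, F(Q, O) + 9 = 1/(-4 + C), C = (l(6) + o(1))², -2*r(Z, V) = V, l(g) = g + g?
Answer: 32813/192 ≈ 170.90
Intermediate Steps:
l(g) = 2*g
r(Z, V) = -V/2
C = 196 (C = (2*6 + 2)² = (12 + 2)² = 14² = 196)
F(Q, O) = -1727/192 (F(Q, O) = -9 + 1/(-4 + 196) = -9 + 1/192 = -1727/192)
L = -19 (L = -2 + (0*29 - 17) = -2 + (0 - 17) = -2 - 17 = -19)
L*F(r(-3, 3), -3) = -19*(-1727/192) = 32813/192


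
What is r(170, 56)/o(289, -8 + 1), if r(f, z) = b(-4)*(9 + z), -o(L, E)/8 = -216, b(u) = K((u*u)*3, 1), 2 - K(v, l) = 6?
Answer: -65/432 ≈ -0.15046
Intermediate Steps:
K(v, l) = -4 (K(v, l) = 2 - 1*6 = 2 - 6 = -4)
b(u) = -4
o(L, E) = 1728 (o(L, E) = -8*(-216) = 1728)
r(f, z) = -36 - 4*z (r(f, z) = -4*(9 + z) = -36 - 4*z)
r(170, 56)/o(289, -8 + 1) = (-36 - 4*56)/1728 = (-36 - 224)*(1/1728) = -260*1/1728 = -65/432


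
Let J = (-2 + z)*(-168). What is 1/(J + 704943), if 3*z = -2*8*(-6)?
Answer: 1/699903 ≈ 1.4288e-6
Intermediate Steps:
z = 32 (z = (-2*8*(-6))/3 = (-16*(-6))/3 = (1/3)*96 = 32)
J = -5040 (J = (-2 + 32)*(-168) = 30*(-168) = -5040)
1/(J + 704943) = 1/(-5040 + 704943) = 1/699903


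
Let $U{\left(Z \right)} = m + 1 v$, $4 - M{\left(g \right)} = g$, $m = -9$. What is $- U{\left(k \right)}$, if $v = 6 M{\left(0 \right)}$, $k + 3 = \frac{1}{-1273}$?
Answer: $-15$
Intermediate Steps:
$M{\left(g \right)} = 4 - g$
$k = - \frac{3820}{1273}$ ($k = -3 + \frac{1}{-1273} = -3 - \frac{1}{1273} = - \frac{3820}{1273} \approx -3.0008$)
$v = 24$ ($v = 6 \left(4 - 0\right) = 6 \left(4 + 0\right) = 6 \cdot 4 = 24$)
$U{\left(Z \right)} = 15$ ($U{\left(Z \right)} = -9 + 1 \cdot 24 = -9 + 24 = 15$)
$- U{\left(k \right)} = \left(-1\right) 15 = -15$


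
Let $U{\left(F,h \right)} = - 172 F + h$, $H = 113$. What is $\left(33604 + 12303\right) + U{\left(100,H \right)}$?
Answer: $28820$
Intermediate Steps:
$U{\left(F,h \right)} = h - 172 F$
$\left(33604 + 12303\right) + U{\left(100,H \right)} = \left(33604 + 12303\right) + \left(113 - 17200\right) = 45907 + \left(113 - 17200\right) = 45907 - 17087 = 28820$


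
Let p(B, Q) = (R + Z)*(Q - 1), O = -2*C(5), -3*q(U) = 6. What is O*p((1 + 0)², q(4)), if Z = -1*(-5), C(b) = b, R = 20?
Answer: 750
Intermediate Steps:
q(U) = -2 (q(U) = -⅓*6 = -2)
O = -10 (O = -2*5 = -10)
Z = 5
p(B, Q) = -25 + 25*Q (p(B, Q) = (20 + 5)*(Q - 1) = 25*(-1 + Q) = -25 + 25*Q)
O*p((1 + 0)², q(4)) = -10*(-25 + 25*(-2)) = -10*(-25 - 50) = -10*(-75) = 750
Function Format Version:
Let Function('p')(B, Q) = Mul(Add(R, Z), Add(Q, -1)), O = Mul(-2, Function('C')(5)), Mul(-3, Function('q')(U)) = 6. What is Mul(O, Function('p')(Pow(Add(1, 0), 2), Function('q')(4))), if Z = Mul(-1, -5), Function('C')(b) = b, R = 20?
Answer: 750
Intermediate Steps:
Function('q')(U) = -2 (Function('q')(U) = Mul(Rational(-1, 3), 6) = -2)
O = -10 (O = Mul(-2, 5) = -10)
Z = 5
Function('p')(B, Q) = Add(-25, Mul(25, Q)) (Function('p')(B, Q) = Mul(Add(20, 5), Add(Q, -1)) = Mul(25, Add(-1, Q)) = Add(-25, Mul(25, Q)))
Mul(O, Function('p')(Pow(Add(1, 0), 2), Function('q')(4))) = Mul(-10, Add(-25, Mul(25, -2))) = Mul(-10, Add(-25, -50)) = Mul(-10, -75) = 750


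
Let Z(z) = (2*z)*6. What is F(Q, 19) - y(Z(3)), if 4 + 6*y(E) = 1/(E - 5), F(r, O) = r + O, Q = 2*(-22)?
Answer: -1509/62 ≈ -24.339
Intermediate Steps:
Q = -44
Z(z) = 12*z
F(r, O) = O + r
y(E) = -⅔ + 1/(6*(-5 + E)) (y(E) = -⅔ + 1/(6*(E - 5)) = -⅔ + 1/(6*(-5 + E)))
F(Q, 19) - y(Z(3)) = (19 - 44) - (21 - 48*3)/(6*(-5 + 12*3)) = -25 - (21 - 4*36)/(6*(-5 + 36)) = -25 - (21 - 144)/(6*31) = -25 - (-123)/(6*31) = -25 - 1*(-41/62) = -25 + 41/62 = -1509/62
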